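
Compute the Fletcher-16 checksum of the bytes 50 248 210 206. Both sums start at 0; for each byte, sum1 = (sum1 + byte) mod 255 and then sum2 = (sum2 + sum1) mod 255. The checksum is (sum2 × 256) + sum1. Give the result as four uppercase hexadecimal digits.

28CC

Running sums (mod 255):
  after byte 0 (50): sum1=50, sum2=50
  after byte 1 (248): sum1=43, sum2=93
  after byte 2 (210): sum1=253, sum2=91
  after byte 3 (206): sum1=204, sum2=40
Checksum = sum2·256 + sum1 = 40·256 + 204 = 10444 = 0x28CC.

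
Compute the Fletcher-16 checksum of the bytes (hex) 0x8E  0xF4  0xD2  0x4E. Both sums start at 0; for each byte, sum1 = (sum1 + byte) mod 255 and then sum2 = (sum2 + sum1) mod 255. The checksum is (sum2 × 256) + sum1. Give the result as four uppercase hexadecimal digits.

Running sums (mod 255):
  after byte 0 (0x8E): sum1=142, sum2=142
  after byte 1 (0xF4): sum1=131, sum2=18
  after byte 2 (0xD2): sum1=86, sum2=104
  after byte 3 (0x4E): sum1=164, sum2=13
Checksum = sum2·256 + sum1 = 13·256 + 164 = 3492 = 0x0DA4.

0DA4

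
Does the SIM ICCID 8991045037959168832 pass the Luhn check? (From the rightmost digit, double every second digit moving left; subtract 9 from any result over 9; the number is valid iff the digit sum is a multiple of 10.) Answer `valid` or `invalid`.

invalid

From the right, keep odd positions and double even positions (subtract 9 from any doubled value over 9):
  doubled (positions 2,4,...): 6 7 2 1 5 0 8 2 9 → sum 40
  kept (positions 1,3,...): 2 8 6 9 9 3 5 0 9 8 → sum 59
Total = 99.
99 mod 10 = 9, so the number is invalid.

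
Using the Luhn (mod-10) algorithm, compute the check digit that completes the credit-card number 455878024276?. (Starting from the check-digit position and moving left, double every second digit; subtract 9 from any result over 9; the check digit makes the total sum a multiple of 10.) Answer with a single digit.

7

Partial digits right→left: 6 7 2 4 2 0 8 7 8 5 5 4
Double every second digit counting from the check-digit position (so the 1st, 3rd, 5th, ... of the partial from the right).
  doubled (with −9 where >9): 3 4 4 7 7 1 → sum 26
  kept as-is: 7 4 0 7 5 4 → sum 27
Total = 26 + 27 = 53.
Check digit = (10 − (53 mod 10)) mod 10 = 7.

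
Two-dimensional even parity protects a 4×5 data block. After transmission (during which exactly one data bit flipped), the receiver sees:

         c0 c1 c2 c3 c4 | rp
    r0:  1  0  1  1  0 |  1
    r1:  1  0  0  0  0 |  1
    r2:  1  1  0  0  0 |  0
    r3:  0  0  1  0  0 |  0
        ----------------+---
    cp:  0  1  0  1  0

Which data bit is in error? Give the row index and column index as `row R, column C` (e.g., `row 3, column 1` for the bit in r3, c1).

Recompute each row's even parity and compare to rp:
  r0: data parity 1, sent rp 1 → ok
  r1: data parity 1, sent rp 1 → ok
  r2: data parity 0, sent rp 0 → ok
  r3: data parity 1, sent rp 0 → mismatch
Recompute each column's even parity and compare to cp:
  c0: data parity 1, sent cp 0 → mismatch
  c1: data parity 1, sent cp 1 → ok
  c2: data parity 0, sent cp 0 → ok
  c3: data parity 1, sent cp 1 → ok
  c4: data parity 0, sent cp 0 → ok
Exactly one row (r3) and one column (c0) fail → the flipped bit is at their intersection.

row 3, column 0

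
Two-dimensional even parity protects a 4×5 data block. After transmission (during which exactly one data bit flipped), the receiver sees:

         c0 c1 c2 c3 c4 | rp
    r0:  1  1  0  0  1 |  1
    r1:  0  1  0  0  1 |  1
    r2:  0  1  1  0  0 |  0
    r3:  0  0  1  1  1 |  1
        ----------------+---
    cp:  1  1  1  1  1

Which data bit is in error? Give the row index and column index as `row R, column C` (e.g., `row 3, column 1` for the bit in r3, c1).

row 1, column 2

Recompute each row's even parity and compare to rp:
  r0: data parity 1, sent rp 1 → ok
  r1: data parity 0, sent rp 1 → mismatch
  r2: data parity 0, sent rp 0 → ok
  r3: data parity 1, sent rp 1 → ok
Recompute each column's even parity and compare to cp:
  c0: data parity 1, sent cp 1 → ok
  c1: data parity 1, sent cp 1 → ok
  c2: data parity 0, sent cp 1 → mismatch
  c3: data parity 1, sent cp 1 → ok
  c4: data parity 1, sent cp 1 → ok
Exactly one row (r1) and one column (c2) fail → the flipped bit is at their intersection.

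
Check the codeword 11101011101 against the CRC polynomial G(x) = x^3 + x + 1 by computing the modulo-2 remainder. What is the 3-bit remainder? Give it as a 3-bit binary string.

Modulo-2 division of 11101011101 by 1011:
  pos 0: 1110 XOR 1011 = 0101
  pos 1: 1011 XOR 1011 = 0000
  pos 6: 1110 XOR 1011 = 0101
  pos 7: 1011 XOR 1011 = 0000
Remainder = 000 (zero — the frame passes the CRC check).

000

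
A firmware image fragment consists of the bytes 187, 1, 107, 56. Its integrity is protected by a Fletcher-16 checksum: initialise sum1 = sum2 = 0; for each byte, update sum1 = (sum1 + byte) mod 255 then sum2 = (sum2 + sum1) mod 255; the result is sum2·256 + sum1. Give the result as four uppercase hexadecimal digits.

Running sums (mod 255):
  after byte 0 (187): sum1=187, sum2=187
  after byte 1 (1): sum1=188, sum2=120
  after byte 2 (107): sum1=40, sum2=160
  after byte 3 (56): sum1=96, sum2=1
Checksum = sum2·256 + sum1 = 1·256 + 96 = 352 = 0x0160.

0160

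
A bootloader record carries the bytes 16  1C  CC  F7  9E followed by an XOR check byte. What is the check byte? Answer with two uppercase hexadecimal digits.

XOR the bytes together:
  start with 0x16
  0x16 ⊕ 0x1C = 0x0A
  0x0A ⊕ 0xCC = 0xC6
  0xC6 ⊕ 0xF7 = 0x31
  0x31 ⊕ 0x9E = 0xAF

AF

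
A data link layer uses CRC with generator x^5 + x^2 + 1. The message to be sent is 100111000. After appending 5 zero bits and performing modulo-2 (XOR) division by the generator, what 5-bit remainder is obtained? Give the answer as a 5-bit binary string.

Append 5 zeros: 10011100000000. Divide by 100101 (XOR where the leading bit is 1):
  pos 0: 100111 XOR 100101 = 000010
  pos 4: 100000 XOR 100101 = 000101
  pos 7: 101000 XOR 100101 = 001101
Remainder (last 5 bits) = 11010. This is the CRC / FCS.

11010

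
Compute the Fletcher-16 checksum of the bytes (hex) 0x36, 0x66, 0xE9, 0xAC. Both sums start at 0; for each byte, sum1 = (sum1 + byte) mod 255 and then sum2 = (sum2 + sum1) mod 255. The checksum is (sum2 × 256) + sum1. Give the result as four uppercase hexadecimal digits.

8C33

Running sums (mod 255):
  after byte 0 (0x36): sum1=54, sum2=54
  after byte 1 (0x66): sum1=156, sum2=210
  after byte 2 (0xE9): sum1=134, sum2=89
  after byte 3 (0xAC): sum1=51, sum2=140
Checksum = sum2·256 + sum1 = 140·256 + 51 = 35891 = 0x8C33.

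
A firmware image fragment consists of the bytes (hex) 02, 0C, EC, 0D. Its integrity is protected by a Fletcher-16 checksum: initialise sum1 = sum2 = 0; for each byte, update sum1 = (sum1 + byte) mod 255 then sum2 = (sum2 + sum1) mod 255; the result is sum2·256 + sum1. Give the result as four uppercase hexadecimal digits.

Running sums (mod 255):
  after byte 0 (02): sum1=2, sum2=2
  after byte 1 (0C): sum1=14, sum2=16
  after byte 2 (EC): sum1=250, sum2=11
  after byte 3 (0D): sum1=8, sum2=19
Checksum = sum2·256 + sum1 = 19·256 + 8 = 4872 = 0x1308.

1308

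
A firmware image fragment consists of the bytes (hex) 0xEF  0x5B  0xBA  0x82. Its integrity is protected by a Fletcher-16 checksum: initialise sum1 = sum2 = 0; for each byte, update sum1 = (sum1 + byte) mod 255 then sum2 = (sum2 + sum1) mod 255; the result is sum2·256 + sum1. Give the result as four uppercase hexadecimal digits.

Running sums (mod 255):
  after byte 0 (0xEF): sum1=239, sum2=239
  after byte 1 (0x5B): sum1=75, sum2=59
  after byte 2 (0xBA): sum1=6, sum2=65
  after byte 3 (0x82): sum1=136, sum2=201
Checksum = sum2·256 + sum1 = 201·256 + 136 = 51592 = 0xC988.

C988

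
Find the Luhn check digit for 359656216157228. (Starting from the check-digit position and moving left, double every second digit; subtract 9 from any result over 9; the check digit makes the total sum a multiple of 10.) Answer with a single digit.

7

Partial digits right→left: 8 2 2 7 5 1 6 1 2 6 5 6 9 5 3
Double every second digit counting from the check-digit position (so the 1st, 3rd, 5th, ... of the partial from the right).
  doubled (with −9 where >9): 7 4 1 3 4 1 9 6 → sum 35
  kept as-is: 2 7 1 1 6 6 5 → sum 28
Total = 35 + 28 = 63.
Check digit = (10 − (63 mod 10)) mod 10 = 7.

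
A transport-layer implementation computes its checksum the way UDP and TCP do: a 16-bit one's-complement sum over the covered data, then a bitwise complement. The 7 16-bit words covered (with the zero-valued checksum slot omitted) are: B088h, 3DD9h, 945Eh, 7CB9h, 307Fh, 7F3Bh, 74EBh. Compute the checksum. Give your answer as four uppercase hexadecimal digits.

One's-complement addition (fold any carry out of bit 15 back into bit 0):
  0xB088 + 0x3DD9 = 0x0EE61
  0xEE61 + 0x945E = 0x182BF → wrap carry → 0x82C0
  0x82C0 + 0x7CB9 = 0x0FF79
  0xFF79 + 0x307F = 0x12FF8 → wrap carry → 0x2FF9
  0x2FF9 + 0x7F3B = 0x0AF34
  0xAF34 + 0x74EB = 0x1241F → wrap carry → 0x2420
One's-complement sum = 0x2420.
Checksum = ~0x2420 & 0xFFFF = 0xDBDF.

DBDF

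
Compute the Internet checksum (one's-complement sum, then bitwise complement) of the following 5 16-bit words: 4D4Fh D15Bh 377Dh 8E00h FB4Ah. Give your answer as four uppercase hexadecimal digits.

One's-complement addition (fold any carry out of bit 15 back into bit 0):
  0x4D4F + 0xD15B = 0x11EAA → wrap carry → 0x1EAB
  0x1EAB + 0x377D = 0x05628
  0x5628 + 0x8E00 = 0x0E428
  0xE428 + 0xFB4A = 0x1DF72 → wrap carry → 0xDF73
One's-complement sum = 0xDF73.
Checksum = ~0xDF73 & 0xFFFF = 0x208C.

208C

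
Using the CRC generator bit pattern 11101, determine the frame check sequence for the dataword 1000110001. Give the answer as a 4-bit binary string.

0101

Append 4 zeros: 10001100010000. Divide by 11101 (XOR where the leading bit is 1):
  pos 0: 10001 XOR 11101 = 01100
  pos 1: 11001 XOR 11101 = 00100
  pos 3: 10000 XOR 11101 = 01101
  pos 4: 11010 XOR 11101 = 00111
  pos 6: 11110 XOR 11101 = 00011
  pos 9: 11000 XOR 11101 = 00101
Remainder (last 4 bits) = 0101. This is the CRC / FCS.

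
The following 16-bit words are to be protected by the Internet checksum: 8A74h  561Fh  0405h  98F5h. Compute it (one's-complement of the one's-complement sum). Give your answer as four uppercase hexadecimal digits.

8271

One's-complement addition (fold any carry out of bit 15 back into bit 0):
  0x8A74 + 0x561F = 0x0E093
  0xE093 + 0x0405 = 0x0E498
  0xE498 + 0x98F5 = 0x17D8D → wrap carry → 0x7D8E
One's-complement sum = 0x7D8E.
Checksum = ~0x7D8E & 0xFFFF = 0x8271.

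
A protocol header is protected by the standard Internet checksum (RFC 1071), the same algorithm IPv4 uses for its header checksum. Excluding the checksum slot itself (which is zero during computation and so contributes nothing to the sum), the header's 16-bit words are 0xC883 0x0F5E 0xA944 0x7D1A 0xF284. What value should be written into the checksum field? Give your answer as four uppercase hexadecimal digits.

One's-complement addition (fold any carry out of bit 15 back into bit 0):
  0xC883 + 0x0F5E = 0x0D7E1
  0xD7E1 + 0xA944 = 0x18125 → wrap carry → 0x8126
  0x8126 + 0x7D1A = 0x0FE40
  0xFE40 + 0xF284 = 0x1F0C4 → wrap carry → 0xF0C5
One's-complement sum = 0xF0C5.
Checksum = ~0xF0C5 & 0xFFFF = 0x0F3A.

0F3A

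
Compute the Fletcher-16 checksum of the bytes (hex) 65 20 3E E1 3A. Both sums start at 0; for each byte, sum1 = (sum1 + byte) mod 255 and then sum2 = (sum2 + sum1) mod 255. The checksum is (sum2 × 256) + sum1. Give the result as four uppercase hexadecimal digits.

34DF

Running sums (mod 255):
  after byte 0 (65): sum1=101, sum2=101
  after byte 1 (20): sum1=133, sum2=234
  after byte 2 (3E): sum1=195, sum2=174
  after byte 3 (E1): sum1=165, sum2=84
  after byte 4 (3A): sum1=223, sum2=52
Checksum = sum2·256 + sum1 = 52·256 + 223 = 13535 = 0x34DF.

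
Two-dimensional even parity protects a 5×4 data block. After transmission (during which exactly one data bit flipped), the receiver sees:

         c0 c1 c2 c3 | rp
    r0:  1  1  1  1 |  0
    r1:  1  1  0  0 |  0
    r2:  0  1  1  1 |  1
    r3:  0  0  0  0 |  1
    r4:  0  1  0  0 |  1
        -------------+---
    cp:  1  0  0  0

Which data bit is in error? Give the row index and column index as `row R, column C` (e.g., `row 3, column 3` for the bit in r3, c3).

Recompute each row's even parity and compare to rp:
  r0: data parity 0, sent rp 0 → ok
  r1: data parity 0, sent rp 0 → ok
  r2: data parity 1, sent rp 1 → ok
  r3: data parity 0, sent rp 1 → mismatch
  r4: data parity 1, sent rp 1 → ok
Recompute each column's even parity and compare to cp:
  c0: data parity 0, sent cp 1 → mismatch
  c1: data parity 0, sent cp 0 → ok
  c2: data parity 0, sent cp 0 → ok
  c3: data parity 0, sent cp 0 → ok
Exactly one row (r3) and one column (c0) fail → the flipped bit is at their intersection.

row 3, column 0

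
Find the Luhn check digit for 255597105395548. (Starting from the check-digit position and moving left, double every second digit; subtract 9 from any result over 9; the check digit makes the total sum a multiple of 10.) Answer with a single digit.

Partial digits right→left: 8 4 5 5 9 3 5 0 1 7 9 5 5 5 2
Double every second digit counting from the check-digit position (so the 1st, 3rd, 5th, ... of the partial from the right).
  doubled (with −9 where >9): 7 1 9 1 2 9 1 4 → sum 34
  kept as-is: 4 5 3 0 7 5 5 → sum 29
Total = 34 + 29 = 63.
Check digit = (10 − (63 mod 10)) mod 10 = 7.

7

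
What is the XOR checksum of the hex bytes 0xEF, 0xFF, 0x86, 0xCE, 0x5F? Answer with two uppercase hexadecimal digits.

07

XOR the bytes together:
  start with 0xEF
  0xEF ⊕ 0xFF = 0x10
  0x10 ⊕ 0x86 = 0x96
  0x96 ⊕ 0xCE = 0x58
  0x58 ⊕ 0x5F = 0x07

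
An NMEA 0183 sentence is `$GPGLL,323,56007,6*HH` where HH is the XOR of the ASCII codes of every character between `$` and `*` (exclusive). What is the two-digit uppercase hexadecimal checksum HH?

XOR the ASCII codes of the payload characters:
  'G' = 0x47 → acc = 0x47
  'P' = 0x50 → acc = 0x17
  'G' = 0x47 → acc = 0x50
  'L' = 0x4C → acc = 0x1C
  'L' = 0x4C → acc = 0x50
  ',' = 0x2C → acc = 0x7C
  '3' = 0x33 → acc = 0x4F
  '2' = 0x32 → acc = 0x7D
  '3' = 0x33 → acc = 0x4E
  ',' = 0x2C → acc = 0x62
  '5' = 0x35 → acc = 0x57
  '6' = 0x36 → acc = 0x61
  '0' = 0x30 → acc = 0x51
  '0' = 0x30 → acc = 0x61
  '7' = 0x37 → acc = 0x56
  ',' = 0x2C → acc = 0x7A
  '6' = 0x36 → acc = 0x4C
Checksum = 0x4C.

4C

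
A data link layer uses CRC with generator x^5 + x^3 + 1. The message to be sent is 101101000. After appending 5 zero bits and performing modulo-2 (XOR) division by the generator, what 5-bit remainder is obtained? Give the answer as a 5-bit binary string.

10011

Append 5 zeros: 10110100000000. Divide by 101001 (XOR where the leading bit is 1):
  pos 0: 101101 XOR 101001 = 000100
  pos 3: 100000 XOR 101001 = 001001
  pos 5: 100100 XOR 101001 = 001101
  pos 7: 110100 XOR 101001 = 011101
  pos 8: 111010 XOR 101001 = 010011
Remainder (last 5 bits) = 10011. This is the CRC / FCS.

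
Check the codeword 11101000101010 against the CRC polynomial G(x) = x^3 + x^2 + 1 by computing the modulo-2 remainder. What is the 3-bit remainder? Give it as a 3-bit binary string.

Modulo-2 division of 11101000101010 by 1101:
  pos 0: 1110 XOR 1101 = 0011
  pos 2: 1110 XOR 1101 = 0011
  pos 4: 1100 XOR 1101 = 0001
  pos 7: 1101 XOR 1101 = 0000
Remainder = 010 (nonzero — an error is detected).

010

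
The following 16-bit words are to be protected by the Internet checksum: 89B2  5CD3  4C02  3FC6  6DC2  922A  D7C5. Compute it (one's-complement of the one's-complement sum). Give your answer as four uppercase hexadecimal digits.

B5FE

One's-complement addition (fold any carry out of bit 15 back into bit 0):
  0x89B2 + 0x5CD3 = 0x0E685
  0xE685 + 0x4C02 = 0x13287 → wrap carry → 0x3288
  0x3288 + 0x3FC6 = 0x0724E
  0x724E + 0x6DC2 = 0x0E010
  0xE010 + 0x922A = 0x1723A → wrap carry → 0x723B
  0x723B + 0xD7C5 = 0x14A00 → wrap carry → 0x4A01
One's-complement sum = 0x4A01.
Checksum = ~0x4A01 & 0xFFFF = 0xB5FE.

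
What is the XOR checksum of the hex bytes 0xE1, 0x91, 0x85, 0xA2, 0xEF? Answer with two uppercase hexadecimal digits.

B8

XOR the bytes together:
  start with 0xE1
  0xE1 ⊕ 0x91 = 0x70
  0x70 ⊕ 0x85 = 0xF5
  0xF5 ⊕ 0xA2 = 0x57
  0x57 ⊕ 0xEF = 0xB8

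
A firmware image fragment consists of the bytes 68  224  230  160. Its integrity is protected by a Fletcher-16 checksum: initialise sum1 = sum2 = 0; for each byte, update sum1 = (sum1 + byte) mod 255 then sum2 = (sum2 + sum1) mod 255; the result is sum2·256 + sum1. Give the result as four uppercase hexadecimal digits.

Running sums (mod 255):
  after byte 0 (68): sum1=68, sum2=68
  after byte 1 (224): sum1=37, sum2=105
  after byte 2 (230): sum1=12, sum2=117
  after byte 3 (160): sum1=172, sum2=34
Checksum = sum2·256 + sum1 = 34·256 + 172 = 8876 = 0x22AC.

22AC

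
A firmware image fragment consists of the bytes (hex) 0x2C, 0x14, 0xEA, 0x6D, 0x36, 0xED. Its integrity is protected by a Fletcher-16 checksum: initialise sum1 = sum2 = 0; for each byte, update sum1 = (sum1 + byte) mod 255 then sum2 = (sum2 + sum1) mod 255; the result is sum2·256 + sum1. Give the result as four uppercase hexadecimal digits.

Running sums (mod 255):
  after byte 0 (0x2C): sum1=44, sum2=44
  after byte 1 (0x14): sum1=64, sum2=108
  after byte 2 (0xEA): sum1=43, sum2=151
  after byte 3 (0x6D): sum1=152, sum2=48
  after byte 4 (0x36): sum1=206, sum2=254
  after byte 5 (0xED): sum1=188, sum2=187
Checksum = sum2·256 + sum1 = 187·256 + 188 = 48060 = 0xBBBC.

BBBC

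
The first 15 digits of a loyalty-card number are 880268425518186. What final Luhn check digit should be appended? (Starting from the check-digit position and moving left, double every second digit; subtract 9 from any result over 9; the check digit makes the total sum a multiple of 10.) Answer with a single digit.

Partial digits right→left: 6 8 1 8 1 5 5 2 4 8 6 2 0 8 8
Double every second digit counting from the check-digit position (so the 1st, 3rd, 5th, ... of the partial from the right).
  doubled (with −9 where >9): 3 2 2 1 8 3 0 7 → sum 26
  kept as-is: 8 8 5 2 8 2 8 → sum 41
Total = 26 + 41 = 67.
Check digit = (10 − (67 mod 10)) mod 10 = 3.

3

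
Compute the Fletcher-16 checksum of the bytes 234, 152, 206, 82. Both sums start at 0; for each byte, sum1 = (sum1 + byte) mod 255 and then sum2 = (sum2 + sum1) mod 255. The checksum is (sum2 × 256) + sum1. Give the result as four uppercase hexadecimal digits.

Running sums (mod 255):
  after byte 0 (234): sum1=234, sum2=234
  after byte 1 (152): sum1=131, sum2=110
  after byte 2 (206): sum1=82, sum2=192
  after byte 3 (82): sum1=164, sum2=101
Checksum = sum2·256 + sum1 = 101·256 + 164 = 26020 = 0x65A4.

65A4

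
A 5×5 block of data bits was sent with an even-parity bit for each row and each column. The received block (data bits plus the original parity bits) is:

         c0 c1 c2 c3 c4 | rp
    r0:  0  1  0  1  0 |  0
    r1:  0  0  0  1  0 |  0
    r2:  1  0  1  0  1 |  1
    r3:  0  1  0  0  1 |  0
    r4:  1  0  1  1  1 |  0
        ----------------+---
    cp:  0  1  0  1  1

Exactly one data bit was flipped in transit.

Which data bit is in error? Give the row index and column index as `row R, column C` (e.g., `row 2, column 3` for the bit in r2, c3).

Recompute each row's even parity and compare to rp:
  r0: data parity 0, sent rp 0 → ok
  r1: data parity 1, sent rp 0 → mismatch
  r2: data parity 1, sent rp 1 → ok
  r3: data parity 0, sent rp 0 → ok
  r4: data parity 0, sent rp 0 → ok
Recompute each column's even parity and compare to cp:
  c0: data parity 0, sent cp 0 → ok
  c1: data parity 0, sent cp 1 → mismatch
  c2: data parity 0, sent cp 0 → ok
  c3: data parity 1, sent cp 1 → ok
  c4: data parity 1, sent cp 1 → ok
Exactly one row (r1) and one column (c1) fail → the flipped bit is at their intersection.

row 1, column 1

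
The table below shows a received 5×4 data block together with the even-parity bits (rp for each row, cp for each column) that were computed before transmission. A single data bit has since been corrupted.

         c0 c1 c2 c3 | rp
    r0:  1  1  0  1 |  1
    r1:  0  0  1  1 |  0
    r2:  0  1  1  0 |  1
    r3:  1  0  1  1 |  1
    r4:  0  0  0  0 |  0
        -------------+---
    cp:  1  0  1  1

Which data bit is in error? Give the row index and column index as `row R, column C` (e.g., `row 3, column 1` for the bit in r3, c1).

row 2, column 0

Recompute each row's even parity and compare to rp:
  r0: data parity 1, sent rp 1 → ok
  r1: data parity 0, sent rp 0 → ok
  r2: data parity 0, sent rp 1 → mismatch
  r3: data parity 1, sent rp 1 → ok
  r4: data parity 0, sent rp 0 → ok
Recompute each column's even parity and compare to cp:
  c0: data parity 0, sent cp 1 → mismatch
  c1: data parity 0, sent cp 0 → ok
  c2: data parity 1, sent cp 1 → ok
  c3: data parity 1, sent cp 1 → ok
Exactly one row (r2) and one column (c0) fail → the flipped bit is at their intersection.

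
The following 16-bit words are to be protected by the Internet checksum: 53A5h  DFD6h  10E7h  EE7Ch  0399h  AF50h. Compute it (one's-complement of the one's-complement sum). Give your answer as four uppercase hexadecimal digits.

One's-complement addition (fold any carry out of bit 15 back into bit 0):
  0x53A5 + 0xDFD6 = 0x1337B → wrap carry → 0x337C
  0x337C + 0x10E7 = 0x04463
  0x4463 + 0xEE7C = 0x132DF → wrap carry → 0x32E0
  0x32E0 + 0x0399 = 0x03679
  0x3679 + 0xAF50 = 0x0E5C9
One's-complement sum = 0xE5C9.
Checksum = ~0xE5C9 & 0xFFFF = 0x1A36.

1A36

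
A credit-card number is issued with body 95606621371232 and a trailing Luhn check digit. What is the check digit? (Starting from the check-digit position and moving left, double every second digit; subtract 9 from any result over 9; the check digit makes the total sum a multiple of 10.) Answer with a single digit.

1

Partial digits right→left: 2 3 2 1 7 3 1 2 6 6 0 6 5 9
Double every second digit counting from the check-digit position (so the 1st, 3rd, 5th, ... of the partial from the right).
  doubled (with −9 where >9): 4 4 5 2 3 0 1 → sum 19
  kept as-is: 3 1 3 2 6 6 9 → sum 30
Total = 19 + 30 = 49.
Check digit = (10 − (49 mod 10)) mod 10 = 1.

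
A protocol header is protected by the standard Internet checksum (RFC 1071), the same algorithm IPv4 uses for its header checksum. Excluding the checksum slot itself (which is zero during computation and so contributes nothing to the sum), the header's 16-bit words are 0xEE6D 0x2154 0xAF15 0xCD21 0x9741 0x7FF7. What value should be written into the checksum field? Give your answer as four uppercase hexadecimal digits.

One's-complement addition (fold any carry out of bit 15 back into bit 0):
  0xEE6D + 0x2154 = 0x10FC1 → wrap carry → 0x0FC2
  0x0FC2 + 0xAF15 = 0x0BED7
  0xBED7 + 0xCD21 = 0x18BF8 → wrap carry → 0x8BF9
  0x8BF9 + 0x9741 = 0x1233A → wrap carry → 0x233B
  0x233B + 0x7FF7 = 0x0A332
One's-complement sum = 0xA332.
Checksum = ~0xA332 & 0xFFFF = 0x5CCD.

5CCD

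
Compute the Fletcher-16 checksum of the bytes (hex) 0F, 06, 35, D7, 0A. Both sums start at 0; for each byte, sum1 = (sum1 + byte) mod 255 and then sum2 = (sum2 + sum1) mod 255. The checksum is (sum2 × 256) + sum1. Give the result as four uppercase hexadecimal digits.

BC2C

Running sums (mod 255):
  after byte 0 (0F): sum1=15, sum2=15
  after byte 1 (06): sum1=21, sum2=36
  after byte 2 (35): sum1=74, sum2=110
  after byte 3 (D7): sum1=34, sum2=144
  after byte 4 (0A): sum1=44, sum2=188
Checksum = sum2·256 + sum1 = 188·256 + 44 = 48172 = 0xBC2C.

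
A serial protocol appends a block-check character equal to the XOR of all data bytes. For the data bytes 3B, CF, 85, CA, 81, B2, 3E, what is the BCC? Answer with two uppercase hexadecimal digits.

B6

XOR the bytes together:
  start with 0x3B
  0x3B ⊕ 0xCF = 0xF4
  0xF4 ⊕ 0x85 = 0x71
  0x71 ⊕ 0xCA = 0xBB
  0xBB ⊕ 0x81 = 0x3A
  0x3A ⊕ 0xB2 = 0x88
  0x88 ⊕ 0x3E = 0xB6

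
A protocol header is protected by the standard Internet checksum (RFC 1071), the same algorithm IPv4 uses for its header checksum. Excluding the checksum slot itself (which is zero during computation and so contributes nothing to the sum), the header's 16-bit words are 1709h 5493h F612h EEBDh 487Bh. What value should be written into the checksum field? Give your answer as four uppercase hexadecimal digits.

6717

One's-complement addition (fold any carry out of bit 15 back into bit 0):
  0x1709 + 0x5493 = 0x06B9C
  0x6B9C + 0xF612 = 0x161AE → wrap carry → 0x61AF
  0x61AF + 0xEEBD = 0x1506C → wrap carry → 0x506D
  0x506D + 0x487B = 0x098E8
One's-complement sum = 0x98E8.
Checksum = ~0x98E8 & 0xFFFF = 0x6717.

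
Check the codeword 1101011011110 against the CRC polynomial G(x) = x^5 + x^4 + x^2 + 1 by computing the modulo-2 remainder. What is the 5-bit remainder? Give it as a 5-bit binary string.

00001

Modulo-2 division of 1101011011110 by 110101:
  pos 0: 110101 XOR 110101 = 000000
  pos 6: 101111 XOR 110101 = 011010
  pos 7: 110100 XOR 110101 = 000001
Remainder = 00001 (nonzero — an error is detected).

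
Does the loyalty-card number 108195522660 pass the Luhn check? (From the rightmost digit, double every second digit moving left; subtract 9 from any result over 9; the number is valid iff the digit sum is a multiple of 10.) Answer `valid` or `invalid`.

valid

From the right, keep odd positions and double even positions (subtract 9 from any doubled value over 9):
  doubled (positions 2,4,...): 3 4 1 9 7 2 → sum 26
  kept (positions 1,3,...): 0 6 2 5 1 0 → sum 14
Total = 40.
40 mod 10 = 0, so the number is valid.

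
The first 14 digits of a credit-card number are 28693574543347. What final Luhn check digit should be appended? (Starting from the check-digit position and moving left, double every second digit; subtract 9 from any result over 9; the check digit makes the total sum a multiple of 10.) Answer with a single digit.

Partial digits right→left: 7 4 3 3 4 5 4 7 5 3 9 6 8 2
Double every second digit counting from the check-digit position (so the 1st, 3rd, 5th, ... of the partial from the right).
  doubled (with −9 where >9): 5 6 8 8 1 9 7 → sum 44
  kept as-is: 4 3 5 7 3 6 2 → sum 30
Total = 44 + 30 = 74.
Check digit = (10 − (74 mod 10)) mod 10 = 6.

6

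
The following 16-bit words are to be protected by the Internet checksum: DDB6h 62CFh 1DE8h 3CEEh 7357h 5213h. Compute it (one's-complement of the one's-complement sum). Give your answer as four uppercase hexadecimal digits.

9F38

One's-complement addition (fold any carry out of bit 15 back into bit 0):
  0xDDB6 + 0x62CF = 0x14085 → wrap carry → 0x4086
  0x4086 + 0x1DE8 = 0x05E6E
  0x5E6E + 0x3CEE = 0x09B5C
  0x9B5C + 0x7357 = 0x10EB3 → wrap carry → 0x0EB4
  0x0EB4 + 0x5213 = 0x060C7
One's-complement sum = 0x60C7.
Checksum = ~0x60C7 & 0xFFFF = 0x9F38.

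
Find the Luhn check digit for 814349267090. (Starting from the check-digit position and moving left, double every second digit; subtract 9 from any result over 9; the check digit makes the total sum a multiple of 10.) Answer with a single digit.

Partial digits right→left: 0 9 0 7 6 2 9 4 3 4 1 8
Double every second digit counting from the check-digit position (so the 1st, 3rd, 5th, ... of the partial from the right).
  doubled (with −9 where >9): 0 0 3 9 6 2 → sum 20
  kept as-is: 9 7 2 4 4 8 → sum 34
Total = 20 + 34 = 54.
Check digit = (10 − (54 mod 10)) mod 10 = 6.

6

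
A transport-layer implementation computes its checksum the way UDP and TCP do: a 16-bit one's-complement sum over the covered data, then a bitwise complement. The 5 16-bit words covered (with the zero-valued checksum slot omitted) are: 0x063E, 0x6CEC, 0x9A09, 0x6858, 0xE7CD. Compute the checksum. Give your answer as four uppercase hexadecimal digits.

One's-complement addition (fold any carry out of bit 15 back into bit 0):
  0x063E + 0x6CEC = 0x0732A
  0x732A + 0x9A09 = 0x10D33 → wrap carry → 0x0D34
  0x0D34 + 0x6858 = 0x0758C
  0x758C + 0xE7CD = 0x15D59 → wrap carry → 0x5D5A
One's-complement sum = 0x5D5A.
Checksum = ~0x5D5A & 0xFFFF = 0xA2A5.

A2A5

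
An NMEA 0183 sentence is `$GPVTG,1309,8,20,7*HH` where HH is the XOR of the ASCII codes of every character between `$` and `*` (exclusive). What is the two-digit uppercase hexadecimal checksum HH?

XOR the ASCII codes of the payload characters:
  'G' = 0x47 → acc = 0x47
  'P' = 0x50 → acc = 0x17
  'V' = 0x56 → acc = 0x41
  'T' = 0x54 → acc = 0x15
  'G' = 0x47 → acc = 0x52
  ',' = 0x2C → acc = 0x7E
  '1' = 0x31 → acc = 0x4F
  '3' = 0x33 → acc = 0x7C
  '0' = 0x30 → acc = 0x4C
  '9' = 0x39 → acc = 0x75
  ',' = 0x2C → acc = 0x59
  '8' = 0x38 → acc = 0x61
  ',' = 0x2C → acc = 0x4D
  '2' = 0x32 → acc = 0x7F
  '0' = 0x30 → acc = 0x4F
  ',' = 0x2C → acc = 0x63
  '7' = 0x37 → acc = 0x54
Checksum = 0x54.

54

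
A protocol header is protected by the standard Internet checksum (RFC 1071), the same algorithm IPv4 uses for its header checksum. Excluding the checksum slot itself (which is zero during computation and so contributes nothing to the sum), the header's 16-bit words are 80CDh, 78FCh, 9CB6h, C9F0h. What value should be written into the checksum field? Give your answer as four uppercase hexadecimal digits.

One's-complement addition (fold any carry out of bit 15 back into bit 0):
  0x80CD + 0x78FC = 0x0F9C9
  0xF9C9 + 0x9CB6 = 0x1967F → wrap carry → 0x9680
  0x9680 + 0xC9F0 = 0x16070 → wrap carry → 0x6071
One's-complement sum = 0x6071.
Checksum = ~0x6071 & 0xFFFF = 0x9F8E.

9F8E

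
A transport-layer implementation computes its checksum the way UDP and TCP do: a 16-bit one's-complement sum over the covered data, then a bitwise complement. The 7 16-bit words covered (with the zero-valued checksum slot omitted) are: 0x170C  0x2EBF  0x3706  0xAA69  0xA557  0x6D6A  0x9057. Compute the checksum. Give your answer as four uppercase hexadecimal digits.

One's-complement addition (fold any carry out of bit 15 back into bit 0):
  0x170C + 0x2EBF = 0x045CB
  0x45CB + 0x3706 = 0x07CD1
  0x7CD1 + 0xAA69 = 0x1273A → wrap carry → 0x273B
  0x273B + 0xA557 = 0x0CC92
  0xCC92 + 0x6D6A = 0x139FC → wrap carry → 0x39FD
  0x39FD + 0x9057 = 0x0CA54
One's-complement sum = 0xCA54.
Checksum = ~0xCA54 & 0xFFFF = 0x35AB.

35AB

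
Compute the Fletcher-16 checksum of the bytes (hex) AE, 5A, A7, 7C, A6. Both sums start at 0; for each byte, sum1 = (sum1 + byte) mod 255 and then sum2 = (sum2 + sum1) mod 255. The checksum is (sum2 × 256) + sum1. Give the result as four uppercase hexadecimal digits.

Running sums (mod 255):
  after byte 0 (AE): sum1=174, sum2=174
  after byte 1 (5A): sum1=9, sum2=183
  after byte 2 (A7): sum1=176, sum2=104
  after byte 3 (7C): sum1=45, sum2=149
  after byte 4 (A6): sum1=211, sum2=105
Checksum = sum2·256 + sum1 = 105·256 + 211 = 27091 = 0x69D3.

69D3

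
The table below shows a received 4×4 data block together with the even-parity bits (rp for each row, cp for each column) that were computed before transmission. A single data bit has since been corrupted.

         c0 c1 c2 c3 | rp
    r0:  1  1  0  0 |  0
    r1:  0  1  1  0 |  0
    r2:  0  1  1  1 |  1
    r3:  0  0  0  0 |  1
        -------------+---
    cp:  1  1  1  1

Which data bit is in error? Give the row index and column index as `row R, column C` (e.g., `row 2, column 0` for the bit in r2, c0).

Recompute each row's even parity and compare to rp:
  r0: data parity 0, sent rp 0 → ok
  r1: data parity 0, sent rp 0 → ok
  r2: data parity 1, sent rp 1 → ok
  r3: data parity 0, sent rp 1 → mismatch
Recompute each column's even parity and compare to cp:
  c0: data parity 1, sent cp 1 → ok
  c1: data parity 1, sent cp 1 → ok
  c2: data parity 0, sent cp 1 → mismatch
  c3: data parity 1, sent cp 1 → ok
Exactly one row (r3) and one column (c2) fail → the flipped bit is at their intersection.

row 3, column 2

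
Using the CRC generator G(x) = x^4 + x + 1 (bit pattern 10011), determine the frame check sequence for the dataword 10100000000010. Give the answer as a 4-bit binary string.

Append 4 zeros: 101000000000100000. Divide by 10011 (XOR where the leading bit is 1):
  pos 0: 10100 XOR 10011 = 00111
  pos 2: 11100 XOR 10011 = 01111
  pos 3: 11110 XOR 10011 = 01101
  pos 4: 11010 XOR 10011 = 01001
  pos 5: 10010 XOR 10011 = 00001
  pos 9: 10010 XOR 10011 = 00001
  pos 13: 10000 XOR 10011 = 00011
Remainder (last 4 bits) = 0011. This is the CRC / FCS.

0011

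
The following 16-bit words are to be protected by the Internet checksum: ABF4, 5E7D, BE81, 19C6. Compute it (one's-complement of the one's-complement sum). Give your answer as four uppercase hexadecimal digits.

One's-complement addition (fold any carry out of bit 15 back into bit 0):
  0xABF4 + 0x5E7D = 0x10A71 → wrap carry → 0x0A72
  0x0A72 + 0xBE81 = 0x0C8F3
  0xC8F3 + 0x19C6 = 0x0E2B9
One's-complement sum = 0xE2B9.
Checksum = ~0xE2B9 & 0xFFFF = 0x1D46.

1D46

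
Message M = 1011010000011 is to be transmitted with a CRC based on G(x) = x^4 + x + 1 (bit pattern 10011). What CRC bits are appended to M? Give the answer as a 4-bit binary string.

1101

Append 4 zeros: 10110100000110000. Divide by 10011 (XOR where the leading bit is 1):
  pos 0: 10110 XOR 10011 = 00101
  pos 2: 10110 XOR 10011 = 00101
  pos 4: 10100 XOR 10011 = 00111
  pos 6: 11100 XOR 10011 = 01111
  pos 7: 11111 XOR 10011 = 01100
  pos 8: 11001 XOR 10011 = 01010
  pos 9: 10100 XOR 10011 = 00111
  pos 11: 11100 XOR 10011 = 01111
  pos 12: 11110 XOR 10011 = 01101
Remainder (last 4 bits) = 1101. This is the CRC / FCS.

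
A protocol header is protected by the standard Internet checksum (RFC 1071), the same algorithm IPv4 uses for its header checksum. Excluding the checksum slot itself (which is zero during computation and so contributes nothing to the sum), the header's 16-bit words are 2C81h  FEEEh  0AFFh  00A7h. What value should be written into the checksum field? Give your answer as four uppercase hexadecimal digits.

One's-complement addition (fold any carry out of bit 15 back into bit 0):
  0x2C81 + 0xFEEE = 0x12B6F → wrap carry → 0x2B70
  0x2B70 + 0x0AFF = 0x0366F
  0x366F + 0x00A7 = 0x03716
One's-complement sum = 0x3716.
Checksum = ~0x3716 & 0xFFFF = 0xC8E9.

C8E9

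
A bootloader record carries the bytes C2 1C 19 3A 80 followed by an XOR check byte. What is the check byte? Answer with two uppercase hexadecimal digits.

7D

XOR the bytes together:
  start with 0xC2
  0xC2 ⊕ 0x1C = 0xDE
  0xDE ⊕ 0x19 = 0xC7
  0xC7 ⊕ 0x3A = 0xFD
  0xFD ⊕ 0x80 = 0x7D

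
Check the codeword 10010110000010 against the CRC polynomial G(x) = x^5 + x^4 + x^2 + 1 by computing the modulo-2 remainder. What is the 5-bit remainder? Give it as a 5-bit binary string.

Modulo-2 division of 10010110000010 by 110101:
  pos 0: 100101 XOR 110101 = 010000
  pos 1: 100001 XOR 110101 = 010100
  pos 2: 101000 XOR 110101 = 011101
  pos 3: 111010 XOR 110101 = 001111
  pos 5: 111100 XOR 110101 = 001001
  pos 7: 100101 XOR 110101 = 010000
  pos 8: 100000 XOR 110101 = 010101
Remainder = 10101 (nonzero — an error is detected).

10101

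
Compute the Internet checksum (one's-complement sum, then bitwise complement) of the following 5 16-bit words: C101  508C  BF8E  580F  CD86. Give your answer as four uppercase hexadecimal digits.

094D

One's-complement addition (fold any carry out of bit 15 back into bit 0):
  0xC101 + 0x508C = 0x1118D → wrap carry → 0x118E
  0x118E + 0xBF8E = 0x0D11C
  0xD11C + 0x580F = 0x1292B → wrap carry → 0x292C
  0x292C + 0xCD86 = 0x0F6B2
One's-complement sum = 0xF6B2.
Checksum = ~0xF6B2 & 0xFFFF = 0x094D.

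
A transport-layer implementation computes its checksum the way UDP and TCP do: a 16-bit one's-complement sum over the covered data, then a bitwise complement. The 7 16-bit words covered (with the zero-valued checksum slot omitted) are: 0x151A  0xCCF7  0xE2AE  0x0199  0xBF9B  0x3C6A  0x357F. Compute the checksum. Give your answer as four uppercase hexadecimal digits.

0821

One's-complement addition (fold any carry out of bit 15 back into bit 0):
  0x151A + 0xCCF7 = 0x0E211
  0xE211 + 0xE2AE = 0x1C4BF → wrap carry → 0xC4C0
  0xC4C0 + 0x0199 = 0x0C659
  0xC659 + 0xBF9B = 0x185F4 → wrap carry → 0x85F5
  0x85F5 + 0x3C6A = 0x0C25F
  0xC25F + 0x357F = 0x0F7DE
One's-complement sum = 0xF7DE.
Checksum = ~0xF7DE & 0xFFFF = 0x0821.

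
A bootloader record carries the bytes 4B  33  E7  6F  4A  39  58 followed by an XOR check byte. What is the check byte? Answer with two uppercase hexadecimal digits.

XOR the bytes together:
  start with 0x4B
  0x4B ⊕ 0x33 = 0x78
  0x78 ⊕ 0xE7 = 0x9F
  0x9F ⊕ 0x6F = 0xF0
  0xF0 ⊕ 0x4A = 0xBA
  0xBA ⊕ 0x39 = 0x83
  0x83 ⊕ 0x58 = 0xDB

DB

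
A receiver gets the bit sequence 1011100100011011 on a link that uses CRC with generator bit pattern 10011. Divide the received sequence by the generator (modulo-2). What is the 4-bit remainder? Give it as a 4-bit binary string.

Modulo-2 division of 1011100100011011 by 10011:
  pos 0: 10111 XOR 10011 = 00100
  pos 2: 10000 XOR 10011 = 00011
  pos 5: 11100 XOR 10011 = 01111
  pos 6: 11110 XOR 10011 = 01101
  pos 7: 11011 XOR 10011 = 01000
  pos 8: 10001 XOR 10011 = 00010
  pos 11: 10011 XOR 10011 = 00000
Remainder = 0000 (zero — the frame passes the CRC check).

0000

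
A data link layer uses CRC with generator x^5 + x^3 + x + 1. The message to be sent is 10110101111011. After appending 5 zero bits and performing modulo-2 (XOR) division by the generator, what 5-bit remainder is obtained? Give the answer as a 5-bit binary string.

00101

Append 5 zeros: 1011010111101100000. Divide by 101011 (XOR where the leading bit is 1):
  pos 0: 101101 XOR 101011 = 000110
  pos 3: 110011 XOR 101011 = 011000
  pos 4: 110001 XOR 101011 = 011010
  pos 5: 110101 XOR 101011 = 011110
  pos 6: 111100 XOR 101011 = 010111
  pos 7: 101111 XOR 101011 = 000100
  pos 10: 100100 XOR 101011 = 001111
  pos 12: 111100 XOR 101011 = 010111
  pos 13: 101110 XOR 101011 = 000101
Remainder (last 5 bits) = 00101. This is the CRC / FCS.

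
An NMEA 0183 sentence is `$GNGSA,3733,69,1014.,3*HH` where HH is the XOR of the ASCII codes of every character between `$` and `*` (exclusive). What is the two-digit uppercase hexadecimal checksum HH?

XOR the ASCII codes of the payload characters:
  'G' = 0x47 → acc = 0x47
  'N' = 0x4E → acc = 0x09
  'G' = 0x47 → acc = 0x4E
  'S' = 0x53 → acc = 0x1D
  'A' = 0x41 → acc = 0x5C
  ',' = 0x2C → acc = 0x70
  '3' = 0x33 → acc = 0x43
  '7' = 0x37 → acc = 0x74
  '3' = 0x33 → acc = 0x47
  '3' = 0x33 → acc = 0x74
  ',' = 0x2C → acc = 0x58
  '6' = 0x36 → acc = 0x6E
  '9' = 0x39 → acc = 0x57
  ',' = 0x2C → acc = 0x7B
  '1' = 0x31 → acc = 0x4A
  '0' = 0x30 → acc = 0x7A
  '1' = 0x31 → acc = 0x4B
  '4' = 0x34 → acc = 0x7F
  '.' = 0x2E → acc = 0x51
  ',' = 0x2C → acc = 0x7D
  '3' = 0x33 → acc = 0x4E
Checksum = 0x4E.

4E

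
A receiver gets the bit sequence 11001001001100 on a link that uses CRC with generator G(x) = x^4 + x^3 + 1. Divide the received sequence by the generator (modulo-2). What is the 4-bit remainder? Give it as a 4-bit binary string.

Modulo-2 division of 11001001001100 by 11001:
  pos 0: 11001 XOR 11001 = 00000
  pos 7: 10011 XOR 11001 = 01010
  pos 8: 10100 XOR 11001 = 01101
  pos 9: 11010 XOR 11001 = 00011
Remainder = 0011 (nonzero — an error is detected).

0011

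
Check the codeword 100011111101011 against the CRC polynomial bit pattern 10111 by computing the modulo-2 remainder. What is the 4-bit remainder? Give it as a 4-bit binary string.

0000

Modulo-2 division of 100011111101011 by 10111:
  pos 0: 10001 XOR 10111 = 00110
  pos 2: 11011 XOR 10111 = 01100
  pos 3: 11001 XOR 10111 = 01110
  pos 4: 11101 XOR 10111 = 01010
  pos 5: 10101 XOR 10111 = 00010
  pos 8: 10010 XOR 10111 = 00101
  pos 10: 10111 XOR 10111 = 00000
Remainder = 0000 (zero — the frame passes the CRC check).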